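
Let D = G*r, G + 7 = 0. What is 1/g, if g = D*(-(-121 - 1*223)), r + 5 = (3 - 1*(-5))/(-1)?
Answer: 1/31304 ≈ 3.1945e-5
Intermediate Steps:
r = -13 (r = -5 + (3 - 1*(-5))/(-1) = -5 + (3 + 5)*(-1) = -5 + 8*(-1) = -5 - 8 = -13)
G = -7 (G = -7 + 0 = -7)
D = 91 (D = -7*(-13) = 91)
g = 31304 (g = 91*(-(-121 - 1*223)) = 91*(-(-121 - 223)) = 91*(-1*(-344)) = 91*344 = 31304)
1/g = 1/31304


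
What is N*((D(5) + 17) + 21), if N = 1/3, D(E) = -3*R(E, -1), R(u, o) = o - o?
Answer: 38/3 ≈ 12.667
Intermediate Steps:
R(u, o) = 0
D(E) = 0 (D(E) = -3*0 = 0)
N = 1/3 ≈ 0.33333
N*((D(5) + 17) + 21) = ((0 + 17) + 21)/3 = (17 + 21)/3 = (1/3)*38 = 38/3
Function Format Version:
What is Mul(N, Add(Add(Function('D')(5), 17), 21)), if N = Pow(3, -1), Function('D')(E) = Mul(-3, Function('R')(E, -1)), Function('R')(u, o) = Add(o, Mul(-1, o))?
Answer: Rational(38, 3) ≈ 12.667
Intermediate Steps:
Function('R')(u, o) = 0
Function('D')(E) = 0 (Function('D')(E) = Mul(-3, 0) = 0)
N = Rational(1, 3) ≈ 0.33333
Mul(N, Add(Add(Function('D')(5), 17), 21)) = Mul(Rational(1, 3), Add(Add(0, 17), 21)) = Mul(Rational(1, 3), Add(17, 21)) = Mul(Rational(1, 3), 38) = Rational(38, 3)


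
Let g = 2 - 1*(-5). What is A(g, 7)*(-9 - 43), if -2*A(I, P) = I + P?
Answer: 364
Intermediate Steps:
g = 7 (g = 2 + 5 = 7)
A(I, P) = -I/2 - P/2 (A(I, P) = -(I + P)/2 = -I/2 - P/2)
A(g, 7)*(-9 - 43) = (-½*7 - ½*7)*(-9 - 43) = (-7/2 - 7/2)*(-52) = -7*(-52) = 364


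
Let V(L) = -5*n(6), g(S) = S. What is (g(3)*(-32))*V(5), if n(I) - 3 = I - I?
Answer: 1440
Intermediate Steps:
n(I) = 3 (n(I) = 3 + (I - I) = 3 + 0 = 3)
V(L) = -15 (V(L) = -5*3 = -15)
(g(3)*(-32))*V(5) = (3*(-32))*(-15) = -96*(-15) = 1440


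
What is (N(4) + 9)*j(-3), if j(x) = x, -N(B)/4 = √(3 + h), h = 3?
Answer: -27 + 12*√6 ≈ 2.3939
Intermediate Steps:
N(B) = -4*√6 (N(B) = -4*√(3 + 3) = -4*√6)
(N(4) + 9)*j(-3) = (-4*√6 + 9)*(-3) = (9 - 4*√6)*(-3) = -27 + 12*√6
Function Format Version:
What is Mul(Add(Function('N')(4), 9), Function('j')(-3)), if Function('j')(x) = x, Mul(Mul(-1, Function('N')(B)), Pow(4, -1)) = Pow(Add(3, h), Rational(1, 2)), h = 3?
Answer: Add(-27, Mul(12, Pow(6, Rational(1, 2)))) ≈ 2.3939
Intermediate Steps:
Function('N')(B) = Mul(-4, Pow(6, Rational(1, 2))) (Function('N')(B) = Mul(-4, Pow(Add(3, 3), Rational(1, 2))) = Mul(-4, Pow(6, Rational(1, 2))))
Mul(Add(Function('N')(4), 9), Function('j')(-3)) = Mul(Add(Mul(-4, Pow(6, Rational(1, 2))), 9), -3) = Mul(Add(9, Mul(-4, Pow(6, Rational(1, 2)))), -3) = Add(-27, Mul(12, Pow(6, Rational(1, 2))))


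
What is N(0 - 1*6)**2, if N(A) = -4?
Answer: 16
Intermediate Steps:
N(0 - 1*6)**2 = (-4)**2 = 16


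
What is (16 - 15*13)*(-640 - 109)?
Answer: 134071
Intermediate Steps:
(16 - 15*13)*(-640 - 109) = (16 - 195)*(-749) = -179*(-749) = 134071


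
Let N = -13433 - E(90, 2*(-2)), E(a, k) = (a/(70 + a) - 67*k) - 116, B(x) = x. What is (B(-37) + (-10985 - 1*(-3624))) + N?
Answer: -335737/16 ≈ -20984.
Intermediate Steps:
E(a, k) = -116 - 67*k + a/(70 + a) (E(a, k) = (a/(70 + a) - 67*k) - 116 = (-67*k + a/(70 + a)) - 116 = -116 - 67*k + a/(70 + a))
N = -217369/16 (N = -13433 - (-8120 - 9380*(-2) - 115*90 - 67*90*2*(-2))/(70 + 90) = -13433 - (-8120 - 4690*(-4) - 10350 - 67*90*(-4))/160 = -13433 - (-8120 + 18760 - 10350 + 24120)/160 = -13433 - 24410/160 = -13433 - 1*2441/16 = -13433 - 2441/16 = -217369/16 ≈ -13586.)
(B(-37) + (-10985 - 1*(-3624))) + N = (-37 + (-10985 - 1*(-3624))) - 217369/16 = (-37 + (-10985 + 3624)) - 217369/16 = (-37 - 7361) - 217369/16 = -7398 - 217369/16 = -335737/16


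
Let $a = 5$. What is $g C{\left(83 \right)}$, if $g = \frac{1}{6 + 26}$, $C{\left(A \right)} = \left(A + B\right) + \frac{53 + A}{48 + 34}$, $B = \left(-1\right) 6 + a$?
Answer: $\frac{1715}{656} \approx 2.6143$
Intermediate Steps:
$B = -1$ ($B = \left(-1\right) 6 + 5 = -6 + 5 = -1$)
$C{\left(A \right)} = - \frac{29}{82} + \frac{83 A}{82}$ ($C{\left(A \right)} = \left(A - 1\right) + \frac{53 + A}{48 + 34} = \left(-1 + A\right) + \frac{53 + A}{82} = \left(-1 + A\right) + \left(53 + A\right) \frac{1}{82} = \left(-1 + A\right) + \left(\frac{53}{82} + \frac{A}{82}\right) = - \frac{29}{82} + \frac{83 A}{82}$)
$g = \frac{1}{32} \approx 0.03125$
$g C{\left(83 \right)} = \frac{- \frac{29}{82} + \frac{83}{82} \cdot 83}{32} = \frac{- \frac{29}{82} + \frac{6889}{82}}{32} = \frac{1}{32} \cdot \frac{3430}{41} = \frac{1715}{656}$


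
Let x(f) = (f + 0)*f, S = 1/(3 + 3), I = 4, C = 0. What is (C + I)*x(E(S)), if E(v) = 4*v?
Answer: 16/9 ≈ 1.7778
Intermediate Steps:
S = ⅙ (S = 1/6 = ⅙ ≈ 0.16667)
x(f) = f² (x(f) = f*f = f²)
(C + I)*x(E(S)) = (0 + 4)*(4*(⅙))² = 4*(⅔)² = 4*(4/9) = 16/9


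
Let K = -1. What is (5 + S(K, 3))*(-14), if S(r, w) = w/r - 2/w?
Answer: -56/3 ≈ -18.667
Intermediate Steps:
S(r, w) = -2/w + w/r
(5 + S(K, 3))*(-14) = (5 + (-2/3 + 3/(-1)))*(-14) = (5 + (-2*⅓ + 3*(-1)))*(-14) = (5 + (-⅔ - 3))*(-14) = (5 - 11/3)*(-14) = (4/3)*(-14) = -56/3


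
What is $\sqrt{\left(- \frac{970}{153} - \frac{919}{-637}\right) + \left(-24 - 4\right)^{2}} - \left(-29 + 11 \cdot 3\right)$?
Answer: $-4 + \frac{\sqrt{16781003161}}{4641} \approx 23.912$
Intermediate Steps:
$\sqrt{\left(- \frac{970}{153} - \frac{919}{-637}\right) + \left(-24 - 4\right)^{2}} - \left(-29 + 11 \cdot 3\right) = \sqrt{\left(\left(-970\right) \frac{1}{153} - - \frac{919}{637}\right) + \left(-28\right)^{2}} - \left(-29 + 33\right) = \sqrt{\left(- \frac{970}{153} + \frac{919}{637}\right) + 784} - 4 = \sqrt{- \frac{477283}{97461} + 784} - 4 = \sqrt{\frac{75932141}{97461}} - 4 = \frac{\sqrt{16781003161}}{4641} - 4 = -4 + \frac{\sqrt{16781003161}}{4641}$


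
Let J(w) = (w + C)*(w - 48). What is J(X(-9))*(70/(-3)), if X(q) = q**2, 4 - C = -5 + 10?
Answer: -61600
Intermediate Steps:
C = -1 (C = 4 - (-5 + 10) = 4 - 1*5 = 4 - 5 = -1)
J(w) = (-1 + w)*(-48 + w) (J(w) = (w - 1)*(w - 48) = (-1 + w)*(-48 + w))
J(X(-9))*(70/(-3)) = (48 + ((-9)**2)**2 - 49*(-9)**2)*(70/(-3)) = (48 + 81**2 - 49*81)*(70*(-1/3)) = (48 + 6561 - 3969)*(-70/3) = 2640*(-70/3) = -61600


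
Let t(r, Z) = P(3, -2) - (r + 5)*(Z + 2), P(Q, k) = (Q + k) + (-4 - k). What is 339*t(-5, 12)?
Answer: -339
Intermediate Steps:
P(Q, k) = -4 + Q
t(r, Z) = -1 - (2 + Z)*(5 + r) (t(r, Z) = (-4 + 3) - (r + 5)*(Z + 2) = -1 - (5 + r)*(2 + Z) = -1 - (2 + Z)*(5 + r))
339*t(-5, 12) = 339*(-11 - 5*12 - 2*(-5) - 1*12*(-5)) = 339*(-11 - 60 + 10 + 60) = 339*(-1) = -339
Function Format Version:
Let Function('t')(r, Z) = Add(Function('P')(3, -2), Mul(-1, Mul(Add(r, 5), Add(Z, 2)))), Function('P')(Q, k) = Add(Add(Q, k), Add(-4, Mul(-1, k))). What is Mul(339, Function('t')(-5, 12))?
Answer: -339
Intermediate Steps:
Function('P')(Q, k) = Add(-4, Q)
Function('t')(r, Z) = Add(-1, Mul(-1, Add(2, Z), Add(5, r))) (Function('t')(r, Z) = Add(Add(-4, 3), Mul(-1, Mul(Add(r, 5), Add(Z, 2)))) = Add(-1, Mul(-1, Mul(Add(5, r), Add(2, Z)))) = Add(-1, Mul(-1, Mul(Add(2, Z), Add(5, r)))) = Add(-1, Mul(-1, Add(2, Z), Add(5, r))))
Mul(339, Function('t')(-5, 12)) = Mul(339, Add(-11, Mul(-5, 12), Mul(-2, -5), Mul(-1, 12, -5))) = Mul(339, Add(-11, -60, 10, 60)) = Mul(339, -1) = -339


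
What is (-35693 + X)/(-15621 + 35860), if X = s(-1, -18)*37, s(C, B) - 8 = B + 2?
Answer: -35989/20239 ≈ -1.7782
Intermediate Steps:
s(C, B) = 10 + B (s(C, B) = 8 + (B + 2) = 8 + (2 + B) = 10 + B)
X = -296 (X = (10 - 18)*37 = -8*37 = -296)
(-35693 + X)/(-15621 + 35860) = (-35693 - 296)/(-15621 + 35860) = -35989/20239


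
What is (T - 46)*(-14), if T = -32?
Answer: 1092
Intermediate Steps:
(T - 46)*(-14) = (-32 - 46)*(-14) = -78*(-14) = 1092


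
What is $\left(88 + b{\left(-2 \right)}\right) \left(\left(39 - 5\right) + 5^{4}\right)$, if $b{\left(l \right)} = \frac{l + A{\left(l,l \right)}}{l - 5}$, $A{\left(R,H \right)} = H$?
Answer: $\frac{408580}{7} \approx 58369.0$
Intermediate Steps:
$b{\left(l \right)} = \frac{2 l}{-5 + l}$ ($b{\left(l \right)} = \frac{l + l}{l - 5} = \frac{2 l}{-5 + l}$)
$\left(88 + b{\left(-2 \right)}\right) \left(\left(39 - 5\right) + 5^{4}\right) = \left(88 + 2 \left(-2\right) \frac{1}{-5 - 2}\right) \left(\left(39 - 5\right) + 5^{4}\right) = \left(88 + 2 \left(-2\right) \frac{1}{-7}\right) \left(34 + 625\right) = \left(88 + 2 \left(-2\right) \left(- \frac{1}{7}\right)\right) 659 = \left(88 + \frac{4}{7}\right) 659 = \frac{620}{7} \cdot 659 = \frac{408580}{7}$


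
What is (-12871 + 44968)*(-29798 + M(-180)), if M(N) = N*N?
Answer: 83516394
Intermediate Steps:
M(N) = N²
(-12871 + 44968)*(-29798 + M(-180)) = (-12871 + 44968)*(-29798 + (-180)²) = 32097*(-29798 + 32400) = 32097*2602 = 83516394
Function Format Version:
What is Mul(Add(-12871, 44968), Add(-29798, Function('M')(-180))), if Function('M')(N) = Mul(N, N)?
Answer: 83516394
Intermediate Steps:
Function('M')(N) = Pow(N, 2)
Mul(Add(-12871, 44968), Add(-29798, Function('M')(-180))) = Mul(Add(-12871, 44968), Add(-29798, Pow(-180, 2))) = Mul(32097, Add(-29798, 32400)) = Mul(32097, 2602) = 83516394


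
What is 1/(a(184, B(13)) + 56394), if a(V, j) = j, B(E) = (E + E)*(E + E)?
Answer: 1/57070 ≈ 1.7522e-5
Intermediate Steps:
B(E) = 4*E² (B(E) = (2*E)*(2*E) = 4*E²)
1/(a(184, B(13)) + 56394) = 1/(4*13² + 56394) = 1/(4*169 + 56394) = 1/(676 + 56394) = 1/57070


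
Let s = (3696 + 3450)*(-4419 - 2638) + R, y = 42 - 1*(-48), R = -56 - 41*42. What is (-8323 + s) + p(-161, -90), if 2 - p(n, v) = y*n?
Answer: -50424931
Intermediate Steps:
R = -1778 (R = -56 - 1722 = -1778)
y = 90 (y = 42 + 48 = 90)
p(n, v) = 2 - 90*n
s = -50431100 (s = (3696 + 3450)*(-4419 - 2638) - 1778 = 7146*(-7057) - 1778 = -50429322 - 1778 = -50431100)
(-8323 + s) + p(-161, -90) = (-8323 - 50431100) + (2 - 90*(-161)) = -50439423 + (2 + 14490) = -50439423 + 14492 = -50424931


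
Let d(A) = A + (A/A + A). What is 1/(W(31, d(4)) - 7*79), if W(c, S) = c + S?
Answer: -1/513 ≈ -0.0019493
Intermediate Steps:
d(A) = 1 + 2*A (d(A) = A + (1 + A) = 1 + 2*A)
W(c, S) = S + c
1/(W(31, d(4)) - 7*79) = 1/(((1 + 2*4) + 31) - 7*79) = 1/(((1 + 8) + 31) - 553) = 1/((9 + 31) - 553) = 1/(40 - 553) = 1/(-513) = -1/513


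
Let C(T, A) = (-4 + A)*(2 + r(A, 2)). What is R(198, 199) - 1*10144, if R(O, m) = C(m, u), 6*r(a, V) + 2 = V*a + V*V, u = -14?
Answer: -10102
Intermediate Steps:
r(a, V) = -1/3 + V**2/6 + V*a/6 (r(a, V) = -1/3 + (V*a + V*V)/6 = -1/3 + (V*a + V**2)/6 = -1/3 + (V**2 + V*a)/6 = -1/3 + (V**2/6 + V*a/6) = -1/3 + V**2/6 + V*a/6)
C(T, A) = (-4 + A)*(7/3 + A/3) (C(T, A) = (-4 + A)*(2 + (-1/3 + (1/6)*2**2 + (1/6)*2*A)) = (-4 + A)*(2 + (-1/3 + (1/6)*4 + A/3)) = (-4 + A)*(2 + (-1/3 + 2/3 + A/3)) = (-4 + A)*(2 + (1/3 + A/3)) = (-4 + A)*(7/3 + A/3))
R(O, m) = 42 (R(O, m) = -28/3 - 14 + (1/3)*(-14)**2 = -28/3 - 14 + (1/3)*196 = -28/3 - 14 + 196/3 = 42)
R(198, 199) - 1*10144 = 42 - 1*10144 = 42 - 10144 = -10102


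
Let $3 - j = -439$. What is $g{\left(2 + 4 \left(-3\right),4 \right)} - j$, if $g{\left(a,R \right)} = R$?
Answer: $-438$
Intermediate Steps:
$j = 442$ ($j = 3 - -439 = 3 + 439 = 442$)
$g{\left(2 + 4 \left(-3\right),4 \right)} - j = 4 - 442 = -438$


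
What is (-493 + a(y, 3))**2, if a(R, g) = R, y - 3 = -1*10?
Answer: 250000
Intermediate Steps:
y = -7 (y = 3 - 1*10 = 3 - 10 = -7)
(-493 + a(y, 3))**2 = (-493 - 7)**2 = (-500)**2 = 250000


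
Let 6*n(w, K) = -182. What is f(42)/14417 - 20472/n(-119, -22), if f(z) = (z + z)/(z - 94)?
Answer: 885434325/1311947 ≈ 674.90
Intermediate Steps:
n(w, K) = -91/3 (n(w, K) = (1/6)*(-182) = -91/3)
f(z) = 2*z/(-94 + z) (f(z) = (2*z)/(-94 + z) = 2*z/(-94 + z))
f(42)/14417 - 20472/n(-119, -22) = (2*42/(-94 + 42))/14417 - 20472/(-91/3) = (2*42/(-52))*(1/14417) - 20472*(-3/91) = (2*42*(-1/52))*(1/14417) + 61416/91 = -21/13*1/14417 + 61416/91 = -21/187421 + 61416/91 = 885434325/1311947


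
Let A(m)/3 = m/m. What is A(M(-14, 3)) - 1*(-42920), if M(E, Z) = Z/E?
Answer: 42923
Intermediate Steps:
A(m) = 3 (A(m) = 3*(m/m) = 3*1 = 3)
A(M(-14, 3)) - 1*(-42920) = 3 - 1*(-42920) = 3 + 42920 = 42923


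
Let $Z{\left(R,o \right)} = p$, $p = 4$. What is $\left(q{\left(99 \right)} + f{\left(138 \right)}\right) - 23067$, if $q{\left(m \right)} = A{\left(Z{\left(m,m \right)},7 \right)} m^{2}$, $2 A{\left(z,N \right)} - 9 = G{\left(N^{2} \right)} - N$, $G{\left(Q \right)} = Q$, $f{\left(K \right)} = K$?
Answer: $\frac{453993}{2} \approx 2.27 \cdot 10^{5}$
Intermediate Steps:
$Z{\left(R,o \right)} = 4$
$A{\left(z,N \right)} = \frac{9}{2} + \frac{N^{2}}{2} - \frac{N}{2}$ ($A{\left(z,N \right)} = \frac{9}{2} + \frac{N^{2} - N}{2} = \frac{9}{2} + \left(\frac{N^{2}}{2} - \frac{N}{2}\right) = \frac{9}{2} + \frac{N^{2}}{2} - \frac{N}{2}$)
$q{\left(m \right)} = \frac{51 m^{2}}{2}$ ($q{\left(m \right)} = \left(\frac{9}{2} + \frac{7^{2}}{2} - \frac{7}{2}\right) m^{2} = \left(\frac{9}{2} + \frac{1}{2} \cdot 49 - \frac{7}{2}\right) m^{2} = \left(\frac{9}{2} + \frac{49}{2} - \frac{7}{2}\right) m^{2} = \frac{51 m^{2}}{2}$)
$\left(q{\left(99 \right)} + f{\left(138 \right)}\right) - 23067 = \left(\frac{51 \cdot 99^{2}}{2} + 138\right) - 23067 = \left(\frac{51}{2} \cdot 9801 + 138\right) - 23067 = \left(\frac{499851}{2} + 138\right) - 23067 = \frac{500127}{2} - 23067 = \frac{453993}{2}$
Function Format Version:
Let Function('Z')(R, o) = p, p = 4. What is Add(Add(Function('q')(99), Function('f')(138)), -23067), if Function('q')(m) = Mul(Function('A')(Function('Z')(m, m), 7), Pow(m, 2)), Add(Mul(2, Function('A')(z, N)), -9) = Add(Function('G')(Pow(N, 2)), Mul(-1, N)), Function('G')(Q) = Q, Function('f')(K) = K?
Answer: Rational(453993, 2) ≈ 2.2700e+5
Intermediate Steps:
Function('Z')(R, o) = 4
Function('A')(z, N) = Add(Rational(9, 2), Mul(Rational(1, 2), Pow(N, 2)), Mul(Rational(-1, 2), N)) (Function('A')(z, N) = Add(Rational(9, 2), Mul(Rational(1, 2), Add(Pow(N, 2), Mul(-1, N)))) = Add(Rational(9, 2), Add(Mul(Rational(1, 2), Pow(N, 2)), Mul(Rational(-1, 2), N))) = Add(Rational(9, 2), Mul(Rational(1, 2), Pow(N, 2)), Mul(Rational(-1, 2), N)))
Function('q')(m) = Mul(Rational(51, 2), Pow(m, 2)) (Function('q')(m) = Mul(Add(Rational(9, 2), Mul(Rational(1, 2), Pow(7, 2)), Mul(Rational(-1, 2), 7)), Pow(m, 2)) = Mul(Add(Rational(9, 2), Mul(Rational(1, 2), 49), Rational(-7, 2)), Pow(m, 2)) = Mul(Add(Rational(9, 2), Rational(49, 2), Rational(-7, 2)), Pow(m, 2)) = Mul(Rational(51, 2), Pow(m, 2)))
Add(Add(Function('q')(99), Function('f')(138)), -23067) = Add(Add(Mul(Rational(51, 2), Pow(99, 2)), 138), -23067) = Add(Add(Mul(Rational(51, 2), 9801), 138), -23067) = Add(Add(Rational(499851, 2), 138), -23067) = Add(Rational(500127, 2), -23067) = Rational(453993, 2)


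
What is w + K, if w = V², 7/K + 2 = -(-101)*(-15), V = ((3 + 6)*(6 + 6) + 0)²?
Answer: 206386175225/1517 ≈ 1.3605e+8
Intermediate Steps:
V = 11664 (V = (9*12 + 0)² = (108 + 0)² = 108² = 11664)
K = -7/1517 (K = 7/(-2 - (-101)*(-15)) = 7/(-2 - 1*1515) = 7/(-2 - 1515) = 7/(-1517) = 7*(-1/1517) = -7/1517 ≈ -0.0046144)
w = 136048896 (w = 11664² = 136048896)
w + K = 136048896 - 7/1517 = 206386175225/1517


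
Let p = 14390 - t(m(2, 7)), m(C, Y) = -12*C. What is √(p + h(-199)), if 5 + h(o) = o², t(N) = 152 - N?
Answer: √53810 ≈ 231.97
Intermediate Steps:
p = 14214 (p = 14390 - (152 - (-12)*2) = 14390 - (152 - 1*(-24)) = 14390 - (152 + 24) = 14390 - 1*176 = 14390 - 176 = 14214)
h(o) = -5 + o²
√(p + h(-199)) = √(14214 + (-5 + (-199)²)) = √(14214 + (-5 + 39601)) = √(14214 + 39596) = √53810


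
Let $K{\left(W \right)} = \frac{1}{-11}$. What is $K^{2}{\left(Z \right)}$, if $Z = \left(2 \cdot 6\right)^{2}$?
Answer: $\frac{1}{121} \approx 0.0082645$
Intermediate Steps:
$Z = 144$ ($Z = 12^{2} = 144$)
$K{\left(W \right)} = - \frac{1}{11}$
$K^{2}{\left(Z \right)} = \left(- \frac{1}{11}\right)^{2} = \frac{1}{121}$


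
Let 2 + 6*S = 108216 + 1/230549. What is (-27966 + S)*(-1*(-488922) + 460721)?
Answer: -4348279345158477/461098 ≈ -9.4303e+9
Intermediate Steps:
S = 8316209829/461098 (S = -1/3 + (108216 + 1/230549)/6 = -1/3 + (1/6)*(24949090585/230549) = -1/3 + 24949090585/1383294 = 8316209829/461098 ≈ 18036.)
(-27966 + S)*(-1*(-488922) + 460721) = (-27966 + 8316209829/461098)*(-1*(-488922) + 460721) = -4578856839*(488922 + 460721)/461098 = -4578856839/461098*949643 = -4348279345158477/461098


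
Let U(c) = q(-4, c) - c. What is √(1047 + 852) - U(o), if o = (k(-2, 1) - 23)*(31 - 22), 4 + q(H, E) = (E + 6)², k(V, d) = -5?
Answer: -60764 + 3*√211 ≈ -60720.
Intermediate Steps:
q(H, E) = -4 + (6 + E)² (q(H, E) = -4 + (E + 6)² = -4 + (6 + E)²)
o = -252 (o = (-5 - 23)*(31 - 22) = -28*9 = -252)
U(c) = -4 + (6 + c)² - c (U(c) = (-4 + (6 + c)²) - c = -4 + (6 + c)² - c)
√(1047 + 852) - U(o) = √(1047 + 852) - (-4 + (6 - 252)² - 1*(-252)) = √1899 - (-4 + (-246)² + 252) = 3*√211 - (-4 + 60516 + 252) = 3*√211 - 1*60764 = 3*√211 - 60764 = -60764 + 3*√211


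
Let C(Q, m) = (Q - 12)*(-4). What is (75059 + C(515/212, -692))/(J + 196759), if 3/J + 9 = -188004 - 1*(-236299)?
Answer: 192185812616/503537369081 ≈ 0.38167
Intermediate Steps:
C(Q, m) = 48 - 4*Q (C(Q, m) = (-12 + Q)*(-4) = 48 - 4*Q)
J = 3/48286 (J = 3/(-9 + (-188004 - 1*(-236299))) = 3/(-9 + (-188004 + 236299)) = 3/(-9 + 48295) = 3/48286 ≈ 6.2130e-5)
(75059 + C(515/212, -692))/(J + 196759) = (75059 + (48 - 2060/212))/(3/48286 + 196759) = (75059 + (48 - 2060/212))/(9500705077/48286) = (75059 + (48 - 4*515/212))*(48286/9500705077) = (75059 + (48 - 515/53))*(48286/9500705077) = (75059 + 2029/53)*(48286/9500705077) = (3980156/53)*(48286/9500705077) = 192185812616/503537369081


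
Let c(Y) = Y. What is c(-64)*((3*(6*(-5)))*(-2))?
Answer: -11520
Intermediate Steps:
c(-64)*((3*(6*(-5)))*(-2)) = -64*3*(6*(-5))*(-2) = -64*3*(-30)*(-2) = -(-5760)*(-2) = -64*180 = -11520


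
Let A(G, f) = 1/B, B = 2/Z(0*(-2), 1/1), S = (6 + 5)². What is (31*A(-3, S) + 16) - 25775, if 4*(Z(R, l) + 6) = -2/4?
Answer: -413663/16 ≈ -25854.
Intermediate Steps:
S = 121 (S = 11² = 121)
Z(R, l) = -49/8 (Z(R, l) = -6 + (-2/4)/4 = -6 + (-2*¼)/4 = -6 + (¼)*(-½) = -6 - ⅛ = -49/8)
B = -16/49 (B = 2/(-49/8) = 2*(-8/49) = -16/49 ≈ -0.32653)
A(G, f) = -49/16 (A(G, f) = 1/(-16/49) = -49/16)
(31*A(-3, S) + 16) - 25775 = (31*(-49/16) + 16) - 25775 = (-1519/16 + 16) - 25775 = -1263/16 - 25775 = -413663/16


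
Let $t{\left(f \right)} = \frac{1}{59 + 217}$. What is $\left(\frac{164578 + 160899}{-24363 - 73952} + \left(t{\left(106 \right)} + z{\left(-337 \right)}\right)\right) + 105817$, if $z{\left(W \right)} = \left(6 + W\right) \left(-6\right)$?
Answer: $\frac{2925138203483}{27134940} \approx 1.078 \cdot 10^{5}$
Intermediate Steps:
$z{\left(W \right)} = -36 - 6 W$
$t{\left(f \right)} = \frac{1}{276}$
$\left(\frac{164578 + 160899}{-24363 - 73952} + \left(t{\left(106 \right)} + z{\left(-337 \right)}\right)\right) + 105817 = \left(\frac{164578 + 160899}{-24363 - 73952} + \left(\frac{1}{276} - -1986\right)\right) + 105817 = \left(\frac{325477}{-98315} + \left(\frac{1}{276} + \left(-36 + 2022\right)\right)\right) + 105817 = \left(325477 \left(- \frac{1}{98315}\right) + \left(\frac{1}{276} + 1986\right)\right) + 105817 = \left(- \frac{325477}{98315} + \frac{548137}{276}\right) + 105817 = \frac{53800257503}{27134940} + 105817 = \frac{2925138203483}{27134940}$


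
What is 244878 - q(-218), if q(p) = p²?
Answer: 197354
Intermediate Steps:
244878 - q(-218) = 244878 - 1*(-218)² = 244878 - 1*47524 = 244878 - 47524 = 197354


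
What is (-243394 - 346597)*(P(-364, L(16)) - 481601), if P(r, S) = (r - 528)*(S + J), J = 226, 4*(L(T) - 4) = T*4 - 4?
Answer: 413076888731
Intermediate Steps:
L(T) = 3 + T (L(T) = 4 + (T*4 - 4)/4 = 4 + (4*T - 4)/4 = 4 + (-4 + 4*T)/4 = 4 + (-1 + T) = 3 + T)
P(r, S) = (-528 + r)*(226 + S) (P(r, S) = (r - 528)*(S + 226) = (-528 + r)*(226 + S))
(-243394 - 346597)*(P(-364, L(16)) - 481601) = (-243394 - 346597)*((-119328 - 528*(3 + 16) + 226*(-364) + (3 + 16)*(-364)) - 481601) = -589991*((-119328 - 528*19 - 82264 + 19*(-364)) - 481601) = -589991*((-119328 - 10032 - 82264 - 6916) - 481601) = -589991*(-218540 - 481601) = -589991*(-700141) = 413076888731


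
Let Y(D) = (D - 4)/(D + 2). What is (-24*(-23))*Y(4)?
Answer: 0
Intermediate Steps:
Y(D) = (-4 + D)/(2 + D)
(-24*(-23))*Y(4) = (-24*(-23))*((-4 + 4)/(2 + 4)) = 552*(0/6) = 552*((⅙)*0) = 552*0 = 0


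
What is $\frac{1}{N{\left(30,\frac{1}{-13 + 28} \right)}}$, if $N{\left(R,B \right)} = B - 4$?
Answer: $- \frac{15}{59} \approx -0.25424$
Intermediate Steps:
$N{\left(R,B \right)} = -4 + B$
$\frac{1}{N{\left(30,\frac{1}{-13 + 28} \right)}} = \frac{1}{-4 + \frac{1}{-13 + 28}} = \frac{1}{-4 + \frac{1}{15}} = \frac{1}{- \frac{59}{15}} = - \frac{15}{59}$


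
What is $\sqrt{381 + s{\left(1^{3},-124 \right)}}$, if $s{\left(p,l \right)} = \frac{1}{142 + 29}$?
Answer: $\frac{8 \sqrt{19342}}{57} \approx 19.519$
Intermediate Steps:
$s{\left(p,l \right)} = \frac{1}{171}$
$\sqrt{381 + s{\left(1^{3},-124 \right)}} = \sqrt{381 + \frac{1}{171}} = \sqrt{\frac{65152}{171}} = \frac{8 \sqrt{19342}}{57}$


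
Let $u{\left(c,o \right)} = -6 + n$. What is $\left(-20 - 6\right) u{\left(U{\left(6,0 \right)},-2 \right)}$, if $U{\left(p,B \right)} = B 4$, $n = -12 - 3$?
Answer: $546$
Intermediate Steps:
$n = -15$
$U{\left(p,B \right)} = 4 B$
$u{\left(c,o \right)} = -21$ ($u{\left(c,o \right)} = -6 - 15 = -21$)
$\left(-20 - 6\right) u{\left(U{\left(6,0 \right)},-2 \right)} = \left(-20 - 6\right) \left(-21\right) = \left(-26\right) \left(-21\right) = 546$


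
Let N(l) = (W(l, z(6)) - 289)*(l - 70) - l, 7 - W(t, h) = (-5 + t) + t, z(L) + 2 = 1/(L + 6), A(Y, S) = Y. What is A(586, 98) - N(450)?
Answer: 448296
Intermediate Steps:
z(L) = -2 + 1/(6 + L) (z(L) = -2 + 1/(L + 6) = -2 + 1/(6 + L))
W(t, h) = 12 - 2*t (W(t, h) = 7 - ((-5 + t) + t) = 7 - (-5 + 2*t) = 7 + (5 - 2*t) = 12 - 2*t)
N(l) = -l + (-277 - 2*l)*(-70 + l) (N(l) = ((12 - 2*l) - 289)*(l - 70) - l = (-277 - 2*l)*(-70 + l) - l = -l + (-277 - 2*l)*(-70 + l))
A(586, 98) - N(450) = 586 - (19390 - 138*450 - 2*450²) = 586 - (19390 - 62100 - 2*202500) = 586 - (19390 - 62100 - 405000) = 586 - 1*(-447710) = 586 + 447710 = 448296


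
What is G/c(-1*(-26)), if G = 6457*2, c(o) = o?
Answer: 6457/13 ≈ 496.69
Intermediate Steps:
G = 12914
G/c(-1*(-26)) = 12914/((-1*(-26))) = 12914/26 = 12914*(1/26) = 6457/13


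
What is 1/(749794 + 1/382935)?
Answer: 382935/287122365391 ≈ 1.3337e-6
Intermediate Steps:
1/(749794 + 1/382935) = 1/(287122365391/382935) = 382935/287122365391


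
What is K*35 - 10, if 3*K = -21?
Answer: -255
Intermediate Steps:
K = -7 (K = (1/3)*(-21) = -7)
K*35 - 10 = -7*35 - 10 = -245 - 10 = -255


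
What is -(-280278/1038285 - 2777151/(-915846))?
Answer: -97288249661/35218857930 ≈ -2.7624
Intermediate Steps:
-(-280278/1038285 - 2777151/(-915846)) = -(-280278*1/1038285 - 2777151*(-1/915846)) = -(-31142/115365 + 925717/305282) = -1*97288249661/35218857930 = -97288249661/35218857930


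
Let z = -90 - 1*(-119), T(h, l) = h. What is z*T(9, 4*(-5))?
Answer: 261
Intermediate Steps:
z = 29 (z = -90 + 119 = 29)
z*T(9, 4*(-5)) = 29*9 = 261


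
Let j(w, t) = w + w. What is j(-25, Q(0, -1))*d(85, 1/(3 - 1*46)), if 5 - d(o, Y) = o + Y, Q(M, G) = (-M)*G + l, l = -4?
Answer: 171950/43 ≈ 3998.8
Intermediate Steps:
Q(M, G) = -4 - G*M (Q(M, G) = (-M)*G - 4 = -G*M - 4 = -4 - G*M)
j(w, t) = 2*w
d(o, Y) = 5 - Y - o (d(o, Y) = 5 - (o + Y) = 5 - (Y + o) = 5 + (-Y - o) = 5 - Y - o)
j(-25, Q(0, -1))*d(85, 1/(3 - 1*46)) = (2*(-25))*(5 - 1/(3 - 1*46) - 1*85) = -50*(5 - 1/(3 - 46) - 85) = -50*(5 - 1/(-43) - 85) = -50*(5 - 1*(-1/43) - 85) = -50*(5 + 1/43 - 85) = -50*(-3439/43) = 171950/43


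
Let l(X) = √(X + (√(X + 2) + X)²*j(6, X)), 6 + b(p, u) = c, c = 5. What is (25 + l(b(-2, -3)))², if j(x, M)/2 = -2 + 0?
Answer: (25 + I)² ≈ 624.0 + 50.0*I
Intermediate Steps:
j(x, M) = -4 (j(x, M) = 2*(-2 + 0) = 2*(-2) = -4)
b(p, u) = -1 (b(p, u) = -6 + 5 = -1)
l(X) = √(X - 4*(X + √(2 + X))²) (l(X) = √(X + (√(X + 2) + X)²*(-4)) = √(X + (√(2 + X) + X)²*(-4)) = √(X + (X + √(2 + X))²*(-4)) = √(X - 4*(X + √(2 + X))²))
(25 + l(b(-2, -3)))² = (25 + √(-1 - 4*(-1 + √(2 - 1))²))² = (25 + √(-1 - 4*(-1 + √1)²))² = (25 + √(-1 - 4*(-1 + 1)²))² = (25 + √(-1 - 4*0²))² = (25 + √(-1 - 4*0))² = (25 + √(-1 + 0))² = (25 + √(-1))² = (25 + I)²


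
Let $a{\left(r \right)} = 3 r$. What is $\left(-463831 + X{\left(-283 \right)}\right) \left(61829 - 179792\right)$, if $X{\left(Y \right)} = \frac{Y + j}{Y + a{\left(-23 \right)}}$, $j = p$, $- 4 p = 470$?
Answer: $\frac{38519192473749}{704} \approx 5.4715 \cdot 10^{10}$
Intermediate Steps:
$p = - \frac{235}{2}$ ($p = \left(- \frac{1}{4}\right) 470 = - \frac{235}{2} \approx -117.5$)
$j = - \frac{235}{2} \approx -117.5$
$X{\left(Y \right)} = \frac{- \frac{235}{2} + Y}{-69 + Y}$ ($X{\left(Y \right)} = \frac{Y - \frac{235}{2}}{Y + 3 \left(-23\right)} = \frac{- \frac{235}{2} + Y}{Y - 69} = \frac{- \frac{235}{2} + Y}{-69 + Y}$)
$\left(-463831 + X{\left(-283 \right)}\right) \left(61829 - 179792\right) = \left(-463831 + \frac{- \frac{235}{2} - 283}{-69 - 283}\right) \left(61829 - 179792\right) = \left(-463831 + \frac{1}{-352} \left(- \frac{801}{2}\right)\right) \left(-117963\right) = \left(-463831 - - \frac{801}{704}\right) \left(-117963\right) = \left(-463831 + \frac{801}{704}\right) \left(-117963\right) = \left(- \frac{326536223}{704}\right) \left(-117963\right) = \frac{38519192473749}{704}$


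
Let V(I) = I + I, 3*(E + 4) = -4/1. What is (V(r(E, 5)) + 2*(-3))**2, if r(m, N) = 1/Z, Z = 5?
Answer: 784/25 ≈ 31.360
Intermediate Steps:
E = -16/3 (E = -4 + (-4/1)/3 = -4 + (-4*1)/3 = -4 + (1/3)*(-4) = -4 - 4/3 = -16/3 ≈ -5.3333)
r(m, N) = 1/5
V(I) = 2*I
(V(r(E, 5)) + 2*(-3))**2 = (2*(1/5) + 2*(-3))**2 = (2/5 - 6)**2 = (-28/5)**2 = 784/25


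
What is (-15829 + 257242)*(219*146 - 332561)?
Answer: -72565609431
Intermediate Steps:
(-15829 + 257242)*(219*146 - 332561) = 241413*(31974 - 332561) = 241413*(-300587) = -72565609431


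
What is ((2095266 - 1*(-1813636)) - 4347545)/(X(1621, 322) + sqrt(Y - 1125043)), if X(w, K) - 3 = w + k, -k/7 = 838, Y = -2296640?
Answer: 620241202/7138749 + 438643*I*sqrt(42243)/2379583 ≈ 86.884 + 37.887*I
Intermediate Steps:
k = -5866 (k = -7*838 = -5866)
X(w, K) = -5863 + w (X(w, K) = 3 + (w - 5866) = 3 + (-5866 + w) = -5863 + w)
((2095266 - 1*(-1813636)) - 4347545)/(X(1621, 322) + sqrt(Y - 1125043)) = ((2095266 - 1*(-1813636)) - 4347545)/((-5863 + 1621) + sqrt(-2296640 - 1125043)) = ((2095266 + 1813636) - 4347545)/(-4242 + sqrt(-3421683)) = (3908902 - 4347545)/(-4242 + 9*I*sqrt(42243)) = -438643/(-4242 + 9*I*sqrt(42243))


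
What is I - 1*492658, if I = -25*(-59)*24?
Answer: -457258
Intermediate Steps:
I = 35400 (I = 1475*24 = 35400)
I - 1*492658 = 35400 - 1*492658 = 35400 - 492658 = -457258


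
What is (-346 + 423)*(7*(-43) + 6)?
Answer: -22715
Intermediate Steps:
(-346 + 423)*(7*(-43) + 6) = 77*(-301 + 6) = 77*(-295) = -22715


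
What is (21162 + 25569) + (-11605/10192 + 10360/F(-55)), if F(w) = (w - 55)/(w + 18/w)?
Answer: 320274571151/6166160 ≈ 51941.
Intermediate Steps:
F(w) = (-55 + w)/(w + 18/w)
(21162 + 25569) + (-11605/10192 + 10360/F(-55)) = (21162 + 25569) + (-11605/10192 + 10360/((-55*(-55 - 55)/(18 + (-55)²)))) = 46731 + (-11605*1/10192 + 10360/((-55*(-110)/(18 + 3025)))) = 46731 + (-11605/10192 + 10360/((-55*(-110)/3043))) = 46731 + (-11605/10192 + 10360/((-55*1/3043*(-110)))) = 46731 + (-11605/10192 + 10360/(6050/3043)) = 46731 + (-11605/10192 + 10360*(3043/6050)) = 46731 + (-11605/10192 + 3152548/605) = 46731 + 32123748191/6166160 = 320274571151/6166160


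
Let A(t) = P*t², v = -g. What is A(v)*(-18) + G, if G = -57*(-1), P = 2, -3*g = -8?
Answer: -199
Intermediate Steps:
g = 8/3 (g = -⅓*(-8) = 8/3 ≈ 2.6667)
v = -8/3 (v = -1*8/3 = -8/3 ≈ -2.6667)
A(t) = 2*t²
G = 57
A(v)*(-18) + G = (2*(-8/3)²)*(-18) + 57 = (2*(64/9))*(-18) + 57 = (128/9)*(-18) + 57 = -256 + 57 = -199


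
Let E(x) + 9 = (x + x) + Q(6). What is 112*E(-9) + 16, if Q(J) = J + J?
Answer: -1664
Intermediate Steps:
Q(J) = 2*J
E(x) = 3 + 2*x (E(x) = -9 + ((x + x) + 2*6) = -9 + (2*x + 12) = -9 + (12 + 2*x) = 3 + 2*x)
112*E(-9) + 16 = 112*(3 + 2*(-9)) + 16 = 112*(3 - 18) + 16 = 112*(-15) + 16 = -1680 + 16 = -1664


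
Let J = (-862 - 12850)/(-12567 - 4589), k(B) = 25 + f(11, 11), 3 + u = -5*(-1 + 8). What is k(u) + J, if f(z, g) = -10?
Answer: 67763/4289 ≈ 15.799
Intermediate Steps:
u = -38 (u = -3 - 5*(-1 + 8) = -3 - 5*7 = -3 - 35 = -38)
k(B) = 15 (k(B) = 25 - 10 = 15)
J = 3428/4289 (J = -13712/(-17156) = -13712*(-1/17156) = 3428/4289 ≈ 0.79925)
k(u) + J = 15 + 3428/4289 = 67763/4289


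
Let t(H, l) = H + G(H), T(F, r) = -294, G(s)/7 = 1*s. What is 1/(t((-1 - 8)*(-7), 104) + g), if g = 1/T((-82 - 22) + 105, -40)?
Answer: 294/148175 ≈ 0.0019841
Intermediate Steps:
G(s) = 7*s (G(s) = 7*(1*s) = 7*s)
t(H, l) = 8*H (t(H, l) = H + 7*H = 8*H)
g = -1/294 (g = 1/(-294) = -1/294 ≈ -0.0034014)
1/(t((-1 - 8)*(-7), 104) + g) = 1/(8*((-1 - 8)*(-7)) - 1/294) = 1/(8*(-9*(-7)) - 1/294) = 1/(8*63 - 1/294) = 1/(504 - 1/294) = 1/(148175/294) = 294/148175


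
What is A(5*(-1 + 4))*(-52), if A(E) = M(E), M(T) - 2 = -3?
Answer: 52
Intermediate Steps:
M(T) = -1 (M(T) = 2 - 3 = -1)
A(E) = -1
A(5*(-1 + 4))*(-52) = -1*(-52) = 52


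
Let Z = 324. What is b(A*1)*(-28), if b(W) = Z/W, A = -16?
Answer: 567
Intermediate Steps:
b(W) = 324/W
b(A*1)*(-28) = (324/((-16*1)))*(-28) = (324/(-16))*(-28) = (324*(-1/16))*(-28) = -81/4*(-28) = 567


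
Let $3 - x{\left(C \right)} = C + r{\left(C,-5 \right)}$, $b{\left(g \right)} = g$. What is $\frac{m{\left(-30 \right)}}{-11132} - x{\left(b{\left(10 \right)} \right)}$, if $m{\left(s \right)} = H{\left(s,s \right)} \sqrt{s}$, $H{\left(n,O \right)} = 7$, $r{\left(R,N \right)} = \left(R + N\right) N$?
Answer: $-18 - \frac{7 i \sqrt{30}}{11132} \approx -18.0 - 0.0034442 i$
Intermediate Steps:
$r{\left(R,N \right)} = N \left(N + R\right)$ ($r{\left(R,N \right)} = \left(N + R\right) N = N \left(N + R\right)$)
$m{\left(s \right)} = 7 \sqrt{s}$
$x{\left(C \right)} = -22 + 4 C$ ($x{\left(C \right)} = 3 - \left(C - 5 \left(-5 + C\right)\right) = 3 - \left(C - \left(-25 + 5 C\right)\right) = 3 - \left(25 - 4 C\right) = 3 + \left(-25 + 4 C\right) = -22 + 4 C$)
$\frac{m{\left(-30 \right)}}{-11132} - x{\left(b{\left(10 \right)} \right)} = \frac{7 \sqrt{-30}}{-11132} - \left(-22 + 4 \cdot 10\right) = 7 i \sqrt{30} \left(- \frac{1}{11132}\right) - \left(-22 + 40\right) = 7 i \sqrt{30} \left(- \frac{1}{11132}\right) - 18 = - \frac{7 i \sqrt{30}}{11132} - 18 = -18 - \frac{7 i \sqrt{30}}{11132}$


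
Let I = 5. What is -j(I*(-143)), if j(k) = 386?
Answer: -386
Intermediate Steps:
-j(I*(-143)) = -1*386 = -386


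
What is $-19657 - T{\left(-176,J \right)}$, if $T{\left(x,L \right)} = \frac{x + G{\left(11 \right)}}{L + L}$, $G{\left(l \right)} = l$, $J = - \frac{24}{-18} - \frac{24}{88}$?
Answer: $- \frac{274109}{14} \approx -19579.0$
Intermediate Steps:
$J = \frac{35}{33}$ ($J = \left(-24\right) \left(- \frac{1}{18}\right) - \frac{3}{11} = \frac{4}{3} - \frac{3}{11} = \frac{35}{33} \approx 1.0606$)
$T{\left(x,L \right)} = \frac{11 + x}{2 L}$ ($T{\left(x,L \right)} = \frac{x + 11}{L + L} = \frac{11 + x}{2 L}$)
$-19657 - T{\left(-176,J \right)} = -19657 - \frac{11 - 176}{2 \cdot \frac{35}{33}} = -19657 - \frac{1}{2} \cdot \frac{33}{35} \left(-165\right) = -19657 - - \frac{1089}{14} = -19657 + \frac{1089}{14} = - \frac{274109}{14}$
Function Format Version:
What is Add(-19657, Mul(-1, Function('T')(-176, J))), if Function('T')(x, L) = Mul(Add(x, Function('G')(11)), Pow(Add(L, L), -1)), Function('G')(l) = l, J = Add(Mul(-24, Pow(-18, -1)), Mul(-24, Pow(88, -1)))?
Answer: Rational(-274109, 14) ≈ -19579.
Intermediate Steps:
J = Rational(35, 33) (J = Add(Mul(-24, Rational(-1, 18)), Mul(-24, Rational(1, 88))) = Add(Rational(4, 3), Rational(-3, 11)) = Rational(35, 33) ≈ 1.0606)
Function('T')(x, L) = Mul(Rational(1, 2), Pow(L, -1), Add(11, x)) (Function('T')(x, L) = Mul(Add(x, 11), Pow(Add(L, L), -1)) = Mul(Add(11, x), Pow(Mul(2, L), -1)) = Mul(Add(11, x), Mul(Rational(1, 2), Pow(L, -1))) = Mul(Rational(1, 2), Pow(L, -1), Add(11, x)))
Add(-19657, Mul(-1, Function('T')(-176, J))) = Add(-19657, Mul(-1, Mul(Rational(1, 2), Pow(Rational(35, 33), -1), Add(11, -176)))) = Add(-19657, Mul(-1, Mul(Rational(1, 2), Rational(33, 35), -165))) = Add(-19657, Mul(-1, Rational(-1089, 14))) = Add(-19657, Rational(1089, 14)) = Rational(-274109, 14)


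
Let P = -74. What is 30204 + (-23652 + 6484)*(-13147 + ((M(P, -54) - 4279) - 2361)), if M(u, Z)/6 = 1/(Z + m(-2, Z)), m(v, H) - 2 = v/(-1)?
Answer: 8493387004/25 ≈ 3.3974e+8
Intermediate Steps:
m(v, H) = 2 - v (m(v, H) = 2 + v/(-1) = 2 + v*(-1) = 2 - v)
M(u, Z) = 6/(4 + Z) (M(u, Z) = 6/(Z + (2 - 1*(-2))) = 6/(Z + (2 + 2)) = 6/(Z + 4) = 6/(4 + Z))
30204 + (-23652 + 6484)*(-13147 + ((M(P, -54) - 4279) - 2361)) = 30204 + (-23652 + 6484)*(-13147 + ((6/(4 - 54) - 4279) - 2361)) = 30204 - 17168*(-13147 + ((6/(-50) - 4279) - 2361)) = 30204 - 17168*(-13147 + ((6*(-1/50) - 4279) - 2361)) = 30204 - 17168*(-13147 + ((-3/25 - 4279) - 2361)) = 30204 - 17168*(-13147 + (-106978/25 - 2361)) = 30204 - 17168*(-13147 - 166003/25) = 30204 - 17168*(-494678/25) = 30204 + 8492631904/25 = 8493387004/25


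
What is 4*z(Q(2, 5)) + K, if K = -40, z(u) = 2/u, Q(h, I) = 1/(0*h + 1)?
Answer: -32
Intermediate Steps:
Q(h, I) = 1 (Q(h, I) = 1/(0 + 1) = 1/1 = 1)
4*z(Q(2, 5)) + K = 4*(2/1) - 40 = 4*(2*1) - 40 = 4*2 - 40 = 8 - 40 = -32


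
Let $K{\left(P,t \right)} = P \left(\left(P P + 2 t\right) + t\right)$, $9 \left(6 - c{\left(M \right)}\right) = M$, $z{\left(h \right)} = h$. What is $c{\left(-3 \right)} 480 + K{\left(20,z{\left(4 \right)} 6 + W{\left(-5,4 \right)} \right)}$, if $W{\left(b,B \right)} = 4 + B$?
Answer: $12960$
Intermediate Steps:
$c{\left(M \right)} = 6 - \frac{M}{9}$
$K{\left(P,t \right)} = P \left(P^{2} + 3 t\right)$ ($K{\left(P,t \right)} = P \left(\left(P^{2} + 2 t\right) + t\right) = P \left(P^{2} + 3 t\right)$)
$c{\left(-3 \right)} 480 + K{\left(20,z{\left(4 \right)} 6 + W{\left(-5,4 \right)} \right)} = \left(6 - - \frac{1}{3}\right) 480 + 20 \left(20^{2} + 3 \left(4 \cdot 6 + \left(4 + 4\right)\right)\right) = \left(6 + \frac{1}{3}\right) 480 + 20 \left(400 + 3 \left(24 + 8\right)\right) = \frac{19}{3} \cdot 480 + 20 \left(400 + 3 \cdot 32\right) = 3040 + 20 \left(400 + 96\right) = 3040 + 20 \cdot 496 = 3040 + 9920 = 12960$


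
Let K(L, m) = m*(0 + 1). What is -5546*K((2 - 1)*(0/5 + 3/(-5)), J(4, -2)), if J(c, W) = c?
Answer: -22184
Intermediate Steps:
K(L, m) = m (K(L, m) = m*1 = m)
-5546*K((2 - 1)*(0/5 + 3/(-5)), J(4, -2)) = -5546*4 = -22184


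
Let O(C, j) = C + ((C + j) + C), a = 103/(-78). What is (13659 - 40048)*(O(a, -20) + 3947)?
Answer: -2691651611/26 ≈ -1.0353e+8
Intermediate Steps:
a = -103/78 (a = 103*(-1/78) = -103/78 ≈ -1.3205)
O(C, j) = j + 3*C (O(C, j) = C + (j + 2*C) = j + 3*C)
(13659 - 40048)*(O(a, -20) + 3947) = (13659 - 40048)*((-20 + 3*(-103/78)) + 3947) = -26389*((-20 - 103/26) + 3947) = -26389*(-623/26 + 3947) = -26389*101999/26 = -2691651611/26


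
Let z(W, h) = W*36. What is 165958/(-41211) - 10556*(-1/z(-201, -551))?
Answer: -45441539/8283411 ≈ -5.4858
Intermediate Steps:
z(W, h) = 36*W
165958/(-41211) - 10556*(-1/z(-201, -551)) = 165958/(-41211) - 10556/((-36*(-201))) = 165958*(-1/41211) - 10556/((-1*(-7236))) = -165958/41211 - 10556/7236 = -165958/41211 - 10556*1/7236 = -165958/41211 - 2639/1809 = -45441539/8283411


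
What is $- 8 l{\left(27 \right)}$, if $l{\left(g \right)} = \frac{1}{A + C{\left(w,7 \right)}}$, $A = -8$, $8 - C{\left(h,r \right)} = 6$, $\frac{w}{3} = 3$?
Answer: $\frac{4}{3} \approx 1.3333$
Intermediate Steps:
$w = 9$ ($w = 3 \cdot 3 = 9$)
$C{\left(h,r \right)} = 2$ ($C{\left(h,r \right)} = 8 - 6 = 2$)
$l{\left(g \right)} = - \frac{1}{6}$ ($l{\left(g \right)} = \frac{1}{-8 + 2} = \frac{1}{-6} = - \frac{1}{6}$)
$- 8 l{\left(27 \right)} = \left(-8\right) \left(- \frac{1}{6}\right) = \frac{4}{3}$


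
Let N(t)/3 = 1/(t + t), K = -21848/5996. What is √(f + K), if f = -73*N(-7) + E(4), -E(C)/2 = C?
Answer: 15*√7827778/20986 ≈ 1.9998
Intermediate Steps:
K = -5462/1499 (K = -21848*1/5996 = -5462/1499 ≈ -3.6438)
E(C) = -2*C
N(t) = 3/(2*t) (N(t) = 3/(t + t) = 3/((2*t)) = 3*(1/(2*t)) = 3/(2*t))
f = 107/14 (f = -219/(2*(-7)) - 2*4 = -219*(-1)/(2*7) - 8 = -73*(-3/14) - 8 = 219/14 - 8 = 107/14 ≈ 7.6429)
√(f + K) = √(107/14 - 5462/1499) = √(83925/20986) = 15*√7827778/20986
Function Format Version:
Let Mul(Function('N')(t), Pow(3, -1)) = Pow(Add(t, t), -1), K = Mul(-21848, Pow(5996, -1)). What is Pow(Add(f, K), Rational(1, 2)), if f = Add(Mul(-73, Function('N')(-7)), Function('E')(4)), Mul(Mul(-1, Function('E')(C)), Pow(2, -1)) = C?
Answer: Mul(Rational(15, 20986), Pow(7827778, Rational(1, 2))) ≈ 1.9998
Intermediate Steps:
K = Rational(-5462, 1499) (K = Mul(-21848, Rational(1, 5996)) = Rational(-5462, 1499) ≈ -3.6438)
Function('E')(C) = Mul(-2, C)
Function('N')(t) = Mul(Rational(3, 2), Pow(t, -1)) (Function('N')(t) = Mul(3, Pow(Add(t, t), -1)) = Mul(3, Pow(Mul(2, t), -1)) = Mul(3, Mul(Rational(1, 2), Pow(t, -1))) = Mul(Rational(3, 2), Pow(t, -1)))
f = Rational(107, 14) (f = Add(Mul(-73, Mul(Rational(3, 2), Pow(-7, -1))), Mul(-2, 4)) = Add(Mul(-73, Mul(Rational(3, 2), Rational(-1, 7))), -8) = Add(Mul(-73, Rational(-3, 14)), -8) = Add(Rational(219, 14), -8) = Rational(107, 14) ≈ 7.6429)
Pow(Add(f, K), Rational(1, 2)) = Pow(Add(Rational(107, 14), Rational(-5462, 1499)), Rational(1, 2)) = Pow(Rational(83925, 20986), Rational(1, 2)) = Mul(Rational(15, 20986), Pow(7827778, Rational(1, 2)))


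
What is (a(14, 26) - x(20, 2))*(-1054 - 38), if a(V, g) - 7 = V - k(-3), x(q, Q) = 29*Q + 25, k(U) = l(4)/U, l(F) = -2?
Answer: 68432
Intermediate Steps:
k(U) = -2/U
x(q, Q) = 25 + 29*Q
a(V, g) = 19/3 + V (a(V, g) = 7 + (V - (-2)/(-3)) = 7 + (V - (-2)*(-1)/3) = 7 + (V - 1*⅔) = 7 + (V - ⅔) = 7 + (-⅔ + V) = 19/3 + V)
(a(14, 26) - x(20, 2))*(-1054 - 38) = ((19/3 + 14) - (25 + 29*2))*(-1054 - 38) = (61/3 - (25 + 58))*(-1092) = (61/3 - 1*83)*(-1092) = (61/3 - 83)*(-1092) = -188/3*(-1092) = 68432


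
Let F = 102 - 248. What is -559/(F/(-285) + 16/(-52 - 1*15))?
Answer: -10674105/5222 ≈ -2044.1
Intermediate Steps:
F = -146
-559/(F/(-285) + 16/(-52 - 1*15)) = -559/(-146/(-285) + 16/(-52 - 1*15)) = -559/(-146*(-1/285) + 16/(-52 - 15)) = -559/(146/285 + 16/(-67)) = -559/(146/285 + 16*(-1/67)) = -559/(146/285 - 16/67) = -559/5222/19095 = -559*19095/5222 = -10674105/5222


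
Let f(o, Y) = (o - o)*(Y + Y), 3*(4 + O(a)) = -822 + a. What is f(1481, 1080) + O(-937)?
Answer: -1771/3 ≈ -590.33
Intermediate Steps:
O(a) = -278 + a/3 (O(a) = -4 + (-822 + a)/3 = -4 + (-274 + a/3) = -278 + a/3)
f(o, Y) = 0 (f(o, Y) = 0*(2*Y) = 0)
f(1481, 1080) + O(-937) = 0 + (-278 + (⅓)*(-937)) = 0 + (-278 - 937/3) = 0 - 1771/3 = -1771/3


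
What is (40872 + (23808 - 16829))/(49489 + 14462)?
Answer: 47851/63951 ≈ 0.74824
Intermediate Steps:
(40872 + (23808 - 16829))/(49489 + 14462) = (40872 + 6979)/63951 = 47851*(1/63951) = 47851/63951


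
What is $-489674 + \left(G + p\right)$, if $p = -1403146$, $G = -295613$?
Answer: $-2188433$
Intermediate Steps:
$-489674 + \left(G + p\right) = -489674 - 1698759 = -2188433$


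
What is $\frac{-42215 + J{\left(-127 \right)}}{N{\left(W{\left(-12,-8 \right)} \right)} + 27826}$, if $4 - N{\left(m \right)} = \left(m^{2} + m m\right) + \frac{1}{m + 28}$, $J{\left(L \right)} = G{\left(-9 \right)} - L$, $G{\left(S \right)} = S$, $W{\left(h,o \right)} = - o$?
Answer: $- \frac{137772}{90661} \approx -1.5196$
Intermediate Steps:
$J{\left(L \right)} = -9 - L$
$N{\left(m \right)} = 4 - \frac{1}{28 + m} - 2 m^{2}$ ($N{\left(m \right)} = 4 - \left(\left(m^{2} + m m\right) + \frac{1}{m + 28}\right) = 4 - \left(\left(m^{2} + m^{2}\right) + \frac{1}{28 + m}\right) = 4 - \left(2 m^{2} + \frac{1}{28 + m}\right) = 4 - \left(\frac{1}{28 + m} + 2 m^{2}\right) = 4 - \frac{1}{28 + m} - 2 m^{2}$)
$\frac{-42215 + J{\left(-127 \right)}}{N{\left(W{\left(-12,-8 \right)} \right)} + 27826} = \frac{-42215 - -118}{\frac{111 - 56 \left(\left(-1\right) \left(-8\right)\right)^{2} - 2 \left(\left(-1\right) \left(-8\right)\right)^{3} + 4 \left(\left(-1\right) \left(-8\right)\right)}{28 - -8} + 27826} = \frac{-42215 + \left(-9 + 127\right)}{\frac{111 - 56 \cdot 8^{2} - 2 \cdot 8^{3} + 4 \cdot 8}{28 + 8} + 27826} = \frac{-42215 + 118}{\frac{111 - 3584 - 1024 + 32}{36} + 27826} = - \frac{42097}{\frac{111 - 3584 - 1024 + 32}{36} + 27826} = - \frac{42097}{\frac{1}{36} \left(-4465\right) + 27826} = - \frac{42097}{- \frac{4465}{36} + 27826} = - \frac{42097}{\frac{997271}{36}} = \left(-42097\right) \frac{36}{997271} = - \frac{137772}{90661}$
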